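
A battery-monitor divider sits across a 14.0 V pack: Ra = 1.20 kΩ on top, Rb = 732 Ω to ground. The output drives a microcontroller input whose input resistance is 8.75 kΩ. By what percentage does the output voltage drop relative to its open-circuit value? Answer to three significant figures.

4.94 %

The divider's output (Thévenin) resistance is Ra‖Rb = 454.7 Ω.
Fractional drop under load = R_th/(R_th + R_L) = 454.7 / (454.7 + 8750) = 0.04939.
So the output falls by 4.94 %.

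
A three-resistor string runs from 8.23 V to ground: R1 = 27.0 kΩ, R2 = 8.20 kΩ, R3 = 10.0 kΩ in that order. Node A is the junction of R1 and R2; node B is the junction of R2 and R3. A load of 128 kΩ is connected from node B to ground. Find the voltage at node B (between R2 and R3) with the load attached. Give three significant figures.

V ≈ 1.72 V

At node B, R3 is in parallel with the load: R3‖R_L = 9.275 kΩ.
Below node A the resistance is R2 + (R3‖R_L) = 17.48 kΩ, so V_A = 8.23 × 17.48/44.48 = 3.234 V.
Then V_B = V_A × (R3‖R_L)/(R2 + R3‖R_L) = 3.234 × 9.275/17.48 = 1.72 V.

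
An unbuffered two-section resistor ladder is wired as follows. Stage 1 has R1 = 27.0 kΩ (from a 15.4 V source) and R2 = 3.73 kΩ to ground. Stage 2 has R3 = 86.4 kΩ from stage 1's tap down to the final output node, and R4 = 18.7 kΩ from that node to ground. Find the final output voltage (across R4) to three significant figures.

Stage 2 presents R3+R4 = 105.1 kΩ as a load on stage 1's tap.
Stage 1's lower leg becomes R2‖(R3+R4) = 3.602 kΩ, so V_mid = 15.4 × 3.602/30.60 = 1.813 V.
Stage 2 is itself unloaded: V_out = V_mid × R4/(R3+R4) = 1.813 × 18.7/105.1 = 0.323 V.

V_out ≈ 0.323 V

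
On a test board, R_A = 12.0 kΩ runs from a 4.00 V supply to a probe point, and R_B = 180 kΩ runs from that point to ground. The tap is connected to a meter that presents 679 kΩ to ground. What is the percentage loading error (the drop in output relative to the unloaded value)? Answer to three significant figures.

The divider's output (Thévenin) resistance is R_A‖R_B = 11.25 kΩ.
Fractional drop under load = R_th/(R_th + R_L) = 11.25 / (11.25 + 679) = 0.01630.
So the output falls by 1.63 %.

1.63 %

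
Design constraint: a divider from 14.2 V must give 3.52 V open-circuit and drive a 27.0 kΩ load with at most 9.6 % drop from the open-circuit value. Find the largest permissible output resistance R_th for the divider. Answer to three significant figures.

Loading drop = R_th/(R_th + R_L) ≤ 0.0960, so R_th ≤ R_L · ε/(1−ε) = 27.0 kΩ × 0.0960/0.9040 = 2.87 kΩ.
(Any R1, R2 with R2/(R1+R2) = 0.248 and R1‖R2 ≤ 2.87 kΩ will meet the spec.)

R_th ≤ 2.87 kΩ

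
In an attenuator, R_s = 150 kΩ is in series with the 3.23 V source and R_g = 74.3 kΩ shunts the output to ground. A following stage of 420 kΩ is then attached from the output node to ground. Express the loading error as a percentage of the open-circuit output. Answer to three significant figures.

Unloaded V = 3.23 × 74.3/224.3 = 1.0699 V.
Loaded: R_g‖R_L = 63.13 kΩ, giving V = 3.23 × 63.13/213.1 = 0.95676 V.
Drop = (1.0699 − 0.95676) / 1.0699 = 10.6 %.

10.6 %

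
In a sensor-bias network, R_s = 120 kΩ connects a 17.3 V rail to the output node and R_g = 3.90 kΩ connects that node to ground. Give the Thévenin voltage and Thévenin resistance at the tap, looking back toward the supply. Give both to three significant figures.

V_th is the open-circuit tap voltage: 17.3 × 3.90/(120 + 3.90) = 0.545 V.
With the supply zeroed, R_s and R_g appear in parallel from the tap: R_th = R_s‖R_g = (120 × 3.90)/123.9 = 3.78 kΩ.

V_th = 0.545 V, R_th = 3.78 kΩ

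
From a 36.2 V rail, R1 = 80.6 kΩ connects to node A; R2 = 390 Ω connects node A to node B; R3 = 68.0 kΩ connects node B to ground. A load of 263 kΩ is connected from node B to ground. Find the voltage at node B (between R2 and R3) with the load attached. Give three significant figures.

At node B, R3 is in parallel with the load: R3‖R_L = 54030 Ω.
Below node A the resistance is R2 + (R3‖R_L) = 54420 Ω, so V_A = 36.2 × 54420/135000 = 14.59 V.
Then V_B = V_A × (R3‖R_L)/(R2 + R3‖R_L) = 14.59 × 54030/54420 = 14.5 V.

V ≈ 14.5 V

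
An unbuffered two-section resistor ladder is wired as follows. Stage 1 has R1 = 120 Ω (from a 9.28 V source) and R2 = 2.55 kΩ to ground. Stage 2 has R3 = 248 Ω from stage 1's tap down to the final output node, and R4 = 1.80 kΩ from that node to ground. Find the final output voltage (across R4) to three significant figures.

Stage 2 presents R3+R4 = 2048 Ω as a load on stage 1's tap.
Stage 1's lower leg becomes R2‖(R3+R4) = 1136 Ω, so V_mid = 9.28 × 1136/1256 = 8.393 V.
Stage 2 is itself unloaded: V_out = V_mid × R4/(R3+R4) = 8.393 × 1800/2048 = 7.38 V.

V_out ≈ 7.38 V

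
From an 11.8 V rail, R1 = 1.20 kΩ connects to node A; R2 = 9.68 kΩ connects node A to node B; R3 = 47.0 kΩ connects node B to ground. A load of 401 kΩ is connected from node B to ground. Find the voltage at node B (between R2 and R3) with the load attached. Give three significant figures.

At node B, R3 is in parallel with the load: R3‖R_L = 42.07 kΩ.
Below node A the resistance is R2 + (R3‖R_L) = 51.75 kΩ, so V_A = 11.8 × 51.75/52.95 = 11.53 V.
Then V_B = V_A × (R3‖R_L)/(R2 + R3‖R_L) = 11.53 × 42.07/51.75 = 9.38 V.

V ≈ 9.38 V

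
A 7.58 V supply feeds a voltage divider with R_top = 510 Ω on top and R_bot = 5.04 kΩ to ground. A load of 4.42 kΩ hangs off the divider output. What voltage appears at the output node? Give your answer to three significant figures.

V_out ≈ 6.23 V

The load sits in parallel with R_bot: R_bot‖R_L = (5040 × 4420) / (5040 + 4420) = 2355 Ω.
V_out = 7.58 × 2355 / (510 + 2355) = 7.58 × 2355/2865 = 6.23 V.
(Unloaded it would have been 6.88 V.)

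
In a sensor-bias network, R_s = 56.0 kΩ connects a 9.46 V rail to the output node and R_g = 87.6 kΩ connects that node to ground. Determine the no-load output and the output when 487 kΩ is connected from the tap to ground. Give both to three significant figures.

Open-circuit: V = 9.46 × 87.6/(56.0 + 87.6) = 5.77 V.
With the load, R_g becomes R_g‖R_L = 74.25 kΩ, so V = 9.46 × 74.25/130.2 = 5.39 V.

Unloaded: 5.77 V; loaded: 5.39 V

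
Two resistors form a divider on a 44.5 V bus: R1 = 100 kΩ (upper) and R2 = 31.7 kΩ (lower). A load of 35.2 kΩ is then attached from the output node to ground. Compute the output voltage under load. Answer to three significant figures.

V_out ≈ 6.36 V

The load sits in parallel with R2: R2‖R_L = (31.7 × 35.2) / (31.7 + 35.2) = 16.68 kΩ.
V_out = 44.5 × 16.68 / (100 + 16.68) = 44.5 × 16.68/116.7 = 6.36 V.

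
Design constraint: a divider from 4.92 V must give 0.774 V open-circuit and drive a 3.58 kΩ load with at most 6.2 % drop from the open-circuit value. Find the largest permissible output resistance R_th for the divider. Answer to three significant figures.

R_th ≤ 237 Ω

Loading drop = R_th/(R_th + R_L) ≤ 0.0620, so R_th ≤ R_L · ε/(1−ε) = 3.58 kΩ × 0.0620/0.9380 = 237 Ω.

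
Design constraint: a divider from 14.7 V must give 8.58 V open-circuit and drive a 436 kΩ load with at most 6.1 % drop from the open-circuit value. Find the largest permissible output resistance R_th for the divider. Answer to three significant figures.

Loading drop = R_th/(R_th + R_L) ≤ 0.0610, so R_th ≤ R_L · ε/(1−ε) = 436 kΩ × 0.0610/0.9390 = 28.3 kΩ.
(Any R1, R2 with R2/(R1+R2) = 0.584 and R1‖R2 ≤ 28.3 kΩ will meet the spec.)

R_th ≤ 28.3 kΩ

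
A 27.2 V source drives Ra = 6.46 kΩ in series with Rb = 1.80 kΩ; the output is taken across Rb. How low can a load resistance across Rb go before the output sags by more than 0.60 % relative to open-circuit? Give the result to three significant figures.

R_L(min) ≈ 233 kΩ

Output resistance R_th = Ra‖Rb = (6.46 × 1.80)/8.260 = 1.408 kΩ.
The fractional drop is R_th/(R_th + R_L); requiring this ≤ 0.00600 gives R_L ≥ R_th(1/0.00600 − 1) = 1.408 × 165.7 = 233 kΩ.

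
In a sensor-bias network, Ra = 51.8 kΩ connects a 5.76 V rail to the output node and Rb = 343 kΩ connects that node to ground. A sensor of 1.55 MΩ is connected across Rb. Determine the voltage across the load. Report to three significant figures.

V_out ≈ 4.86 V

The load sits in parallel with Rb: Rb‖R_L = (343 × 1550) / (343 + 1550) = 280.9 kΩ.
V_out = 5.76 × 280.9 / (51.8 + 280.9) = 5.76 × 280.9/332.7 = 4.86 V.
(Unloaded it would have been 5.00 V.)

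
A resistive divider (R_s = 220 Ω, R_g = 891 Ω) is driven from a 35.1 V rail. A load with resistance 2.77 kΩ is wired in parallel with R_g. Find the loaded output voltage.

The load sits in parallel with R_g: R_g‖R_L = (891 × 2770) / (891 + 2770) = 674.2 Ω.
V_out = 35.1 × 674.2 / (220 + 674.2) = 35.1 × 674.2/894.2 = 26.5 V.

V_out ≈ 26.5 V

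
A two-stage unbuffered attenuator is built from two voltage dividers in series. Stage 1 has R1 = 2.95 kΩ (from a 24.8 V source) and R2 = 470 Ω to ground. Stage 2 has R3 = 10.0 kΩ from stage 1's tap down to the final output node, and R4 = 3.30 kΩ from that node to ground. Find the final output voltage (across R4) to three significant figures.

V_out ≈ 0.821 V

Stage 2 presents R3+R4 = 13300 Ω as a load on stage 1's tap.
Stage 1's lower leg becomes R2‖(R3+R4) = 454.0 Ω, so V_mid = 24.8 × 454.0/3404 = 3.307 V.
Stage 2 is itself unloaded: V_out = V_mid × R4/(R3+R4) = 3.307 × 3300/13300 = 0.821 V.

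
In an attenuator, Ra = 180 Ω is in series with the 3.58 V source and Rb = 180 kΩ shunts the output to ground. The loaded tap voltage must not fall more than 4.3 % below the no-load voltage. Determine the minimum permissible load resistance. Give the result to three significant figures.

R_L(min) ≈ 4.00 kΩ

Output resistance R_th = Ra‖Rb = (180 × 180000)/180200 = 179.8 Ω.
The fractional drop is R_th/(R_th + R_L); requiring this ≤ 0.0430 gives R_L ≥ R_th(1/0.0430 − 1) = 179.8 × 22.26 = 4.00 kΩ.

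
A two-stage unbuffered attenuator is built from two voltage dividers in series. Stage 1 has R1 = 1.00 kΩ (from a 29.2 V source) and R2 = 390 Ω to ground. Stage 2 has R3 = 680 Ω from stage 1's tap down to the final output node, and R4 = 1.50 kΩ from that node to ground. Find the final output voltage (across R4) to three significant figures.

Stage 2 presents R3+R4 = 2180 Ω as a load on stage 1's tap.
Stage 1's lower leg becomes R2‖(R3+R4) = 330.8 Ω, so V_mid = 29.2 × 330.8/1331 = 7.259 V.
Stage 2 is itself unloaded: V_out = V_mid × R4/(R3+R4) = 7.259 × 1500/2180 = 4.99 V.

V_out ≈ 4.99 V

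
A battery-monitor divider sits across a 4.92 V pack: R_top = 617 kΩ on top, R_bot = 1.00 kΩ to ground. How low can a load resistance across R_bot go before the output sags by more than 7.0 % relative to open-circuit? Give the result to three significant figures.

Output resistance R_th = R_top‖R_bot = (617000 × 1000)/618000 = 998.4 Ω.
The fractional drop is R_th/(R_th + R_L); requiring this ≤ 0.0700 gives R_L ≥ R_th(1/0.0700 − 1) = 998.4 × 13.29 = 13.3 kΩ.

R_L(min) ≈ 13.3 kΩ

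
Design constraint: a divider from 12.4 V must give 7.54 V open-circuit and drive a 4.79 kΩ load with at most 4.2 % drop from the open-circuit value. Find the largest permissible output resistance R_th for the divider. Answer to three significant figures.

R_th ≤ 210 Ω

Loading drop = R_th/(R_th + R_L) ≤ 0.0420, so R_th ≤ R_L · ε/(1−ε) = 4.79 kΩ × 0.0420/0.9580 = 210 Ω.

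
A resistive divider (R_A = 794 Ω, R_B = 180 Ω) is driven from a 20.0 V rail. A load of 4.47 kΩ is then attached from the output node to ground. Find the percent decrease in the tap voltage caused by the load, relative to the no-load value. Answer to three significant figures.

3.18 %

The divider's output (Thévenin) resistance is R_A‖R_B = 146.7 Ω.
Fractional drop under load = R_th/(R_th + R_L) = 146.7 / (146.7 + 4470) = 0.03178.
So the output falls by 3.18 %.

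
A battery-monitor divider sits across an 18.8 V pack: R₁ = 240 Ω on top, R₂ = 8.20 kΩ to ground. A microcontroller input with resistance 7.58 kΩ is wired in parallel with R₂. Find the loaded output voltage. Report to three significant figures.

V_out ≈ 17.7 V

The load sits in parallel with R₂: R₂‖R_L = (8200 × 7580) / (8200 + 7580) = 3939 Ω.
V_out = 18.8 × 3939 / (240 + 3939) = 18.8 × 3939/4179 = 17.7 V.
(Unloaded it would have been 18.3 V.)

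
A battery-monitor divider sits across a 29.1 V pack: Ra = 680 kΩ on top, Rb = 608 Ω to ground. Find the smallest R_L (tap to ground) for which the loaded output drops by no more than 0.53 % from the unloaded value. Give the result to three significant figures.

R_L(min) ≈ 114 kΩ

Output resistance R_th = Ra‖Rb = (680000 × 608)/680600 = 607.5 Ω.
The fractional drop is R_th/(R_th + R_L); requiring this ≤ 0.00530 gives R_L ≥ R_th(1/0.00530 − 1) = 607.5 × 187.7 = 114 kΩ.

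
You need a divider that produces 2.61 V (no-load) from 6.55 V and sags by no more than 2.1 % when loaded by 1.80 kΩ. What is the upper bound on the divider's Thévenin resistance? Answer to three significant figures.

R_th ≤ 38.6 Ω

Loading drop = R_th/(R_th + R_L) ≤ 0.0210, so R_th ≤ R_L · ε/(1−ε) = 1.80 kΩ × 0.0210/0.9790 = 38.6 Ω.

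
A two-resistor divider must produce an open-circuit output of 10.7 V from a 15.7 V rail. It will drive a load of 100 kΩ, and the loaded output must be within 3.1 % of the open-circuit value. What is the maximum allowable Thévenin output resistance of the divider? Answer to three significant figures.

R_th ≤ 3.20 kΩ

Loading drop = R_th/(R_th + R_L) ≤ 0.0310, so R_th ≤ R_L · ε/(1−ε) = 100 kΩ × 0.0310/0.9690 = 3.20 kΩ.
(Any R1, R2 with R2/(R1+R2) = 0.682 and R1‖R2 ≤ 3.20 kΩ will meet the spec.)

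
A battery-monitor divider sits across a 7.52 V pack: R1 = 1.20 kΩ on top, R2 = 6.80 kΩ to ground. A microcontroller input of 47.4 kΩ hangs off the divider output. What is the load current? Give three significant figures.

I_L ≈ 0.132 mA

R2‖R_L = 5.947 kΩ; V_out = 7.52 × 5.947/7.147 = 6.257 V.
I_L = V_out / R_L = 6.257 / 47.4 kΩ = 0.132 mA.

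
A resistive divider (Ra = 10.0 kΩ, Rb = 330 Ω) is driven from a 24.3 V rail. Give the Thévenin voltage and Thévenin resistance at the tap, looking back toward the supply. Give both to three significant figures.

V_th = 0.776 V, R_th = 319 Ω

V_th is the open-circuit tap voltage: 24.3 × 330/(10000 + 330) = 0.776 V.
With the supply zeroed, Ra and Rb appear in parallel from the tap: R_th = Ra‖Rb = (10000 × 330)/10330 = 319 Ω.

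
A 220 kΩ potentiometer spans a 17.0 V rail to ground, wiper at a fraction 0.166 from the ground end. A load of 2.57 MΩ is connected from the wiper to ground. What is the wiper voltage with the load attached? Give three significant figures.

The wiper splits the pot into (1−α)R = 183.5 kΩ above and αR = 36.52 kΩ below.
Lower section ‖ load = 36.01 kΩ.
V_wiper = 17.0 × 36.01/(183.5 + 36.01) = 2.79 V.

V ≈ 2.79 V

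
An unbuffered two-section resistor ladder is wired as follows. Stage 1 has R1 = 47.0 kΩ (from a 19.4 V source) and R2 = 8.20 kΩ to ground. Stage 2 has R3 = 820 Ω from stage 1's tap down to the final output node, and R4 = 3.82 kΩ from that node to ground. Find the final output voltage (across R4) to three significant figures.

V_out ≈ 0.947 V

Stage 2 presents R3+R4 = 4640 Ω as a load on stage 1's tap.
Stage 1's lower leg becomes R2‖(R3+R4) = 2963 Ω, so V_mid = 19.4 × 2963/49960 = 1.151 V.
Stage 2 is itself unloaded: V_out = V_mid × R4/(R3+R4) = 1.151 × 3820/4640 = 0.947 V.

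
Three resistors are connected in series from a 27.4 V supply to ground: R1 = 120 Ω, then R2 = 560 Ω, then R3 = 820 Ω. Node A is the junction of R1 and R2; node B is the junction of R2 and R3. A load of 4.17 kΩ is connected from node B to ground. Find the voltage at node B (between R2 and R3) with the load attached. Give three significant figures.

V ≈ 13.8 V

At node B, R3 is in parallel with the load: R3‖R_L = 685.3 Ω.
Below node A the resistance is R2 + (R3‖R_L) = 1245 Ω, so V_A = 27.4 × 1245/1365 = 24.99 V.
Then V_B = V_A × (R3‖R_L)/(R2 + R3‖R_L) = 24.99 × 685.3/1245 = 13.8 V.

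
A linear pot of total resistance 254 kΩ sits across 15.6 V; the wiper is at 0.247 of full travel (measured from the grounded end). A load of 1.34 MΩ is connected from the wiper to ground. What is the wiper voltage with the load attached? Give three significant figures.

V ≈ 3.72 V

The wiper splits the pot into (1−α)R = 191.3 kΩ above and αR = 62.74 kΩ below.
Lower section ‖ load = 59.93 kΩ.
V_wiper = 15.6 × 59.93/(191.3 + 59.93) = 3.72 V.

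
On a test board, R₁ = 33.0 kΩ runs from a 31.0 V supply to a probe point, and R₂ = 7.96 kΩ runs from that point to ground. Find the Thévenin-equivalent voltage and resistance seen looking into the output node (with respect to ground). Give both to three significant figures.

V_th = 6.02 V, R_th = 6.41 kΩ

V_th is the open-circuit tap voltage: 31.0 × 7.96/(33.0 + 7.96) = 6.02 V.
With the supply zeroed, R₁ and R₂ appear in parallel from the tap: R_th = R₁‖R₂ = (33.0 × 7.96)/40.96 = 6.41 kΩ.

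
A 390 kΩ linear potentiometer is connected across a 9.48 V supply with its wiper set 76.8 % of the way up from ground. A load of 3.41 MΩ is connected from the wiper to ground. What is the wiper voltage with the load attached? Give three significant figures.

V ≈ 7.14 V

The wiper splits the pot into (1−α)R = 90.48 kΩ above and αR = 299.5 kΩ below.
Lower section ‖ load = 275.3 kΩ.
V_wiper = 9.48 × 275.3/(90.48 + 275.3) = 7.14 V.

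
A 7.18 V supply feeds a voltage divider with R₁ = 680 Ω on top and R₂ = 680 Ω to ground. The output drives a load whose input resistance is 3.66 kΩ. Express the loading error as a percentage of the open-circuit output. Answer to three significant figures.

8.50 %

The divider's output (Thévenin) resistance is R₁‖R₂ = 340.0 Ω.
Fractional drop under load = R_th/(R_th + R_L) = 340.0 / (340.0 + 3660) = 0.08500.
So the output falls by 8.50 %.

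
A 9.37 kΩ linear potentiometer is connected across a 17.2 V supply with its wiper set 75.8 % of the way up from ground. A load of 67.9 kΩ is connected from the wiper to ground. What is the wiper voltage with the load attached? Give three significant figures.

V ≈ 12.7 V

The wiper splits the pot into (1−α)R = 2.268 kΩ above and αR = 7.102 kΩ below.
Lower section ‖ load = 6.430 kΩ.
V_wiper = 17.2 × 6.430/(2.268 + 6.430) = 12.7 V.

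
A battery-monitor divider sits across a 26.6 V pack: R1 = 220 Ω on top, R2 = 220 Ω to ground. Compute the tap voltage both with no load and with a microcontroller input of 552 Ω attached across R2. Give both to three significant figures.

Unloaded: 13.3 V; loaded: 11.1 V

Open-circuit: V = 26.6 × 220/(220 + 220) = 13.3 V.
With the load, R2 becomes R2‖R_L = 157.3 Ω, so V = 26.6 × 157.3/377.3 = 11.1 V.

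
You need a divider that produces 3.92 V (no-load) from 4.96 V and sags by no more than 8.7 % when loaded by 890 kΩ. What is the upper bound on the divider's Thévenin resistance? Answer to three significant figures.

R_th ≤ 84.8 kΩ

Loading drop = R_th/(R_th + R_L) ≤ 0.0870, so R_th ≤ R_L · ε/(1−ε) = 890 kΩ × 0.0870/0.9130 = 84.8 kΩ.
(Any R1, R2 with R2/(R1+R2) = 0.790 and R1‖R2 ≤ 84.8 kΩ will meet the spec.)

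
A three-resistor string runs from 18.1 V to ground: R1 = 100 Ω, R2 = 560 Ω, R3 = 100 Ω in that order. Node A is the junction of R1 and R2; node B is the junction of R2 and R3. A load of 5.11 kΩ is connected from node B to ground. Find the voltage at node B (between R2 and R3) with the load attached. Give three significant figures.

V ≈ 2.34 V

At node B, R3 is in parallel with the load: R3‖R_L = 98.08 Ω.
Below node A the resistance is R2 + (R3‖R_L) = 658.1 Ω, so V_A = 18.1 × 658.1/758.1 = 15.71 V.
Then V_B = V_A × (R3‖R_L)/(R2 + R3‖R_L) = 15.71 × 98.08/658.1 = 2.34 V.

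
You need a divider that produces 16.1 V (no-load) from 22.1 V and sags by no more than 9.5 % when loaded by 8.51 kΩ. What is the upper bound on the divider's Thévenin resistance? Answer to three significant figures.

R_th ≤ 893 Ω

Loading drop = R_th/(R_th + R_L) ≤ 0.0950, so R_th ≤ R_L · ε/(1−ε) = 8.51 kΩ × 0.0950/0.9050 = 893 Ω.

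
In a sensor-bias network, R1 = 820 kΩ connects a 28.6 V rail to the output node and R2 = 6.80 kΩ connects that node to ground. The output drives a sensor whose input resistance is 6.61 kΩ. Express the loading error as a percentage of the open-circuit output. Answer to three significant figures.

The divider's output (Thévenin) resistance is R1‖R2 = 6.744 kΩ.
Fractional drop under load = R_th/(R_th + R_L) = 6.744 / (6.744 + 6.61) = 0.5050.
So the output falls by 50.5 %.

50.5 %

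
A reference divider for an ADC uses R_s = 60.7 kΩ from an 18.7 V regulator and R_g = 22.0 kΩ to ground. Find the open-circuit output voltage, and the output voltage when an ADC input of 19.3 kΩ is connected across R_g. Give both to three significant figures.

Unloaded: 4.97 V; loaded: 2.71 V

Open-circuit: V = 18.7 × 22.0/(60.7 + 22.0) = 4.97 V.
With the load, R_g becomes R_g‖R_L = 10.28 kΩ, so V = 18.7 × 10.28/70.98 = 2.71 V.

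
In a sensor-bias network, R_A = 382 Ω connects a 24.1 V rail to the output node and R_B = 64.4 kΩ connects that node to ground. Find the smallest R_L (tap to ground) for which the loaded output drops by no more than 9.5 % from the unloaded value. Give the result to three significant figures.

Output resistance R_th = R_A‖R_B = (382 × 64400)/64780 = 379.7 Ω.
The fractional drop is R_th/(R_th + R_L); requiring this ≤ 0.0950 gives R_L ≥ R_th(1/0.0950 − 1) = 379.7 × 9.526 = 3.62 kΩ.

R_L(min) ≈ 3.62 kΩ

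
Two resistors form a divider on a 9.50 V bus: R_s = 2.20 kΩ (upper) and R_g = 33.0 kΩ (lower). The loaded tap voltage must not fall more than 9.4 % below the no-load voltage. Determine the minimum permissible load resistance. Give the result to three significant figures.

Output resistance R_th = R_s‖R_g = (2.20 × 33.0)/35.20 = 2.062 kΩ.
The fractional drop is R_th/(R_th + R_L); requiring this ≤ 0.0940 gives R_L ≥ R_th(1/0.0940 − 1) = 2.062 × 9.638 = 19.9 kΩ.

R_L(min) ≈ 19.9 kΩ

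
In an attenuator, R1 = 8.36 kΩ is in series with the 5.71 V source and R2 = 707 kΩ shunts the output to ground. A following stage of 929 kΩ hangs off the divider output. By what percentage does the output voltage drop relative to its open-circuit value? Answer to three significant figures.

0.882 %

The divider's output (Thévenin) resistance is R1‖R2 = 8.262 kΩ.
Fractional drop under load = R_th/(R_th + R_L) = 8.262 / (8.262 + 929) = 0.008815.
So the output falls by 0.882 %.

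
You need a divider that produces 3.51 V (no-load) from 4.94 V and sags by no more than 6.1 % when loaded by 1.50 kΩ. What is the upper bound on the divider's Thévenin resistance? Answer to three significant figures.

R_th ≤ 97.4 Ω

Loading drop = R_th/(R_th + R_L) ≤ 0.0610, so R_th ≤ R_L · ε/(1−ε) = 1.50 kΩ × 0.0610/0.9390 = 97.4 Ω.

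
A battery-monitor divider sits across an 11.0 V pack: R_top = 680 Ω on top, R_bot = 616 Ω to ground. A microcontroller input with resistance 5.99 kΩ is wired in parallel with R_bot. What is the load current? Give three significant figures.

I_L ≈ 0.828 mA

R_bot‖R_L = 558.6 Ω; V_out = 11.0 × 558.6/1239 = 4.961 V.
I_L = V_out / R_L = 4.961 / 5.99 kΩ = 0.828 mA.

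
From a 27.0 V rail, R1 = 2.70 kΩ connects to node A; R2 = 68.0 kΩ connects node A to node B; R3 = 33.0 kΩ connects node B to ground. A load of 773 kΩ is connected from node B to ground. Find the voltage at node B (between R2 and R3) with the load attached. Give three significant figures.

V ≈ 8.35 V

At node B, R3 is in parallel with the load: R3‖R_L = 31.65 kΩ.
Below node A the resistance is R2 + (R3‖R_L) = 99.65 kΩ, so V_A = 27.0 × 99.65/102.3 = 26.29 V.
Then V_B = V_A × (R3‖R_L)/(R2 + R3‖R_L) = 26.29 × 31.65/99.65 = 8.35 V.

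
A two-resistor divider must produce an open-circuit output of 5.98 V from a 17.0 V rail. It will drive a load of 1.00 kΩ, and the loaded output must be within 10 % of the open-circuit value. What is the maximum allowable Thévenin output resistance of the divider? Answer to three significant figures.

R_th ≤ 111 Ω

Loading drop = R_th/(R_th + R_L) ≤ 0.100, so R_th ≤ R_L · ε/(1−ε) = 1.00 kΩ × 0.100/0.9000 = 111 Ω.
(Any R1, R2 with R2/(R1+R2) = 0.352 and R1‖R2 ≤ 111 Ω will meet the spec.)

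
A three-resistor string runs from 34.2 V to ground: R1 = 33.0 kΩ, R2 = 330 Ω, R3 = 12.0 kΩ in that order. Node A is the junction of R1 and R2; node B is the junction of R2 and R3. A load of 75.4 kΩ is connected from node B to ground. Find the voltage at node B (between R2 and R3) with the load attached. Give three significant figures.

At node B, R3 is in parallel with the load: R3‖R_L = 10350 Ω.
Below node A the resistance is R2 + (R3‖R_L) = 10680 Ω, so V_A = 34.2 × 10680/43680 = 8.364 V.
Then V_B = V_A × (R3‖R_L)/(R2 + R3‖R_L) = 8.364 × 10350/10680 = 8.11 V.

V ≈ 8.11 V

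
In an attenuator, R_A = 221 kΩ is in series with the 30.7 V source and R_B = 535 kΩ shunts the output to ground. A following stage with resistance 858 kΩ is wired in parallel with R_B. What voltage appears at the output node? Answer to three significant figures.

The load sits in parallel with R_B: R_B‖R_L = (535 × 858) / (535 + 858) = 329.5 kΩ.
V_out = 30.7 × 329.5 / (221 + 329.5) = 30.7 × 329.5/550.5 = 18.4 V.

V_out ≈ 18.4 V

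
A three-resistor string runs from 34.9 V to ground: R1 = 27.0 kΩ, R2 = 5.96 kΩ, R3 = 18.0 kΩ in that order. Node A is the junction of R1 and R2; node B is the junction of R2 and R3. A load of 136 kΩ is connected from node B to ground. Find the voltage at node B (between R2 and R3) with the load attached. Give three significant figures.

V ≈ 11.4 V

At node B, R3 is in parallel with the load: R3‖R_L = 15.90 kΩ.
Below node A the resistance is R2 + (R3‖R_L) = 21.86 kΩ, so V_A = 34.9 × 21.86/48.86 = 15.61 V.
Then V_B = V_A × (R3‖R_L)/(R2 + R3‖R_L) = 15.61 × 15.90/21.86 = 11.4 V.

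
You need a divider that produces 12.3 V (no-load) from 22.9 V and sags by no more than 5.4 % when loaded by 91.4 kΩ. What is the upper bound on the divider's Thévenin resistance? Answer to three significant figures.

R_th ≤ 5.22 kΩ

Loading drop = R_th/(R_th + R_L) ≤ 0.0540, so R_th ≤ R_L · ε/(1−ε) = 91.4 kΩ × 0.0540/0.9460 = 5.22 kΩ.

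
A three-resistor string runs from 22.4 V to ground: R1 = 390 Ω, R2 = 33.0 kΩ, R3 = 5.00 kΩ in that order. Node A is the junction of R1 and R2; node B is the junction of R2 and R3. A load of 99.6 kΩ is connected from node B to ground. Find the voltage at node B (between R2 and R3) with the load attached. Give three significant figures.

At node B, R3 is in parallel with the load: R3‖R_L = 4761 Ω.
Below node A the resistance is R2 + (R3‖R_L) = 37760 Ω, so V_A = 22.4 × 37760/38150 = 22.17 V.
Then V_B = V_A × (R3‖R_L)/(R2 + R3‖R_L) = 22.17 × 4761/37760 = 2.80 V.

V ≈ 2.80 V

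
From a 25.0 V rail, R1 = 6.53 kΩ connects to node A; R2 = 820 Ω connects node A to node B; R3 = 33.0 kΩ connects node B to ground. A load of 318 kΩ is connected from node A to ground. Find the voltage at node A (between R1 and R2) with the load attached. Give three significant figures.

V ≈ 20.6 V

Below node A the series string R2+R3 = 33820 Ω sits in parallel with the 318000 Ω load: 30570 Ω.
V_A = 25.0 × 30570/(6530 + 30570) = 20.6 V.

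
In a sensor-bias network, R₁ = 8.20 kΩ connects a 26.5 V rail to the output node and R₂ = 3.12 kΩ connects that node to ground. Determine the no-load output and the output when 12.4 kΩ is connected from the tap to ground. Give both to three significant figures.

Open-circuit: V = 26.5 × 3.12/(8.20 + 3.12) = 7.30 V.
With the load, R₂ becomes R₂‖R_L = 2.493 kΩ, so V = 26.5 × 2.493/10.69 = 6.18 V.

Unloaded: 7.30 V; loaded: 6.18 V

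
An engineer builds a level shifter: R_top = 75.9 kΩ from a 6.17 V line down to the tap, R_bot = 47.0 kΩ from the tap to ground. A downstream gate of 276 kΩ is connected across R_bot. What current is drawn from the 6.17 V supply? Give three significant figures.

I ≈ 0.0532 mA

R_bot‖R_L = 40.16 kΩ, so the source sees R_top + R_bot‖R_L = 116.1 kΩ.
I = 6.17 V / 116.1 kΩ = 0.0532 mA.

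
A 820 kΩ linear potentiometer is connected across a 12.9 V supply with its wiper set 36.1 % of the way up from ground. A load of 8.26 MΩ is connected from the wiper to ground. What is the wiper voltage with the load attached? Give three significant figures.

V ≈ 4.55 V

The wiper splits the pot into (1−α)R = 524.0 kΩ above and αR = 296.0 kΩ below.
Lower section ‖ load = 285.8 kΩ.
V_wiper = 12.9 × 285.8/(524.0 + 285.8) = 4.55 V.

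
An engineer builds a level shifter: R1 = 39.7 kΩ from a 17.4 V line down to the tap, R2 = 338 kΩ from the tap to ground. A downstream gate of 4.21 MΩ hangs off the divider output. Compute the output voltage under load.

The load sits in parallel with R2: R2‖R_L = (338 × 4210) / (338 + 4210) = 312.9 kΩ.
V_out = 17.4 × 312.9 / (39.7 + 312.9) = 17.4 × 312.9/352.6 = 15.4 V.

V_out ≈ 15.4 V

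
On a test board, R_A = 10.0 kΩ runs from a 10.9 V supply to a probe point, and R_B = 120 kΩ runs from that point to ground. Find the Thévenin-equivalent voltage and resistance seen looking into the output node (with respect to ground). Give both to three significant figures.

V_th = 10.1 V, R_th = 9.23 kΩ

V_th is the open-circuit tap voltage: 10.9 × 120/(10.0 + 120) = 10.1 V.
With the supply zeroed, R_A and R_B appear in parallel from the tap: R_th = R_A‖R_B = (10.0 × 120)/130.0 = 9.23 kΩ.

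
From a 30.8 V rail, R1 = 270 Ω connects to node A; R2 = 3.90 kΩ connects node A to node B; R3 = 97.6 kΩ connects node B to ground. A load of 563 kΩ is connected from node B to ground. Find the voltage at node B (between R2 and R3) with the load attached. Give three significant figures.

At node B, R3 is in parallel with the load: R3‖R_L = 83180 Ω.
Below node A the resistance is R2 + (R3‖R_L) = 87080 Ω, so V_A = 30.8 × 87080/87350 = 30.70 V.
Then V_B = V_A × (R3‖R_L)/(R2 + R3‖R_L) = 30.70 × 83180/87080 = 29.3 V.

V ≈ 29.3 V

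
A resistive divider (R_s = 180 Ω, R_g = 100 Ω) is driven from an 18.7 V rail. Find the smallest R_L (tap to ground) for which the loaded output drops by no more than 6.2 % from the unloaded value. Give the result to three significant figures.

R_L(min) ≈ 973 Ω

Output resistance R_th = R_s‖R_g = (180 × 100)/280.0 = 64.29 Ω.
The fractional drop is R_th/(R_th + R_L); requiring this ≤ 0.0620 gives R_L ≥ R_th(1/0.0620 − 1) = 64.29 × 15.13 = 973 Ω.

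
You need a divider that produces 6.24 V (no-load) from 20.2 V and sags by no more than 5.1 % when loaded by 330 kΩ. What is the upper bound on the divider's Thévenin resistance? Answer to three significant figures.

R_th ≤ 17.7 kΩ

Loading drop = R_th/(R_th + R_L) ≤ 0.0510, so R_th ≤ R_L · ε/(1−ε) = 330 kΩ × 0.0510/0.9490 = 17.7 kΩ.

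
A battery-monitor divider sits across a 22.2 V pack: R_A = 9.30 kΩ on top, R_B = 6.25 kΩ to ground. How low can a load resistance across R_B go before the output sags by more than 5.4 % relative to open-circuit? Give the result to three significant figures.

R_L(min) ≈ 65.5 kΩ

Output resistance R_th = R_A‖R_B = (9.30 × 6.25)/15.55 = 3.738 kΩ.
The fractional drop is R_th/(R_th + R_L); requiring this ≤ 0.0540 gives R_L ≥ R_th(1/0.0540 − 1) = 3.738 × 17.52 = 65.5 kΩ.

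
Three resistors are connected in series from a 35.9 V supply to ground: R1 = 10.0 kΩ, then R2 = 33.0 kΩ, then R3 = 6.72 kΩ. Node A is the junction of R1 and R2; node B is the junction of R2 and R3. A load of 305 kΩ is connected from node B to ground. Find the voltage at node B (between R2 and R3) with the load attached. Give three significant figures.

V ≈ 4.76 V

At node B, R3 is in parallel with the load: R3‖R_L = 6.575 kΩ.
Below node A the resistance is R2 + (R3‖R_L) = 39.58 kΩ, so V_A = 35.9 × 39.58/49.58 = 28.66 V.
Then V_B = V_A × (R3‖R_L)/(R2 + R3‖R_L) = 28.66 × 6.575/39.58 = 4.76 V.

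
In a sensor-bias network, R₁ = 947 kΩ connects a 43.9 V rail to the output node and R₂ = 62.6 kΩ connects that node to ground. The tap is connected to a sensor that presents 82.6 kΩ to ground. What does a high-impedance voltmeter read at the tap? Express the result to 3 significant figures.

V_out ≈ 1.59 V

The load sits in parallel with R₂: R₂‖R_L = (62.6 × 82.6) / (62.6 + 82.6) = 35.61 kΩ.
V_out = 43.9 × 35.61 / (947 + 35.61) = 43.9 × 35.61/982.6 = 1.59 V.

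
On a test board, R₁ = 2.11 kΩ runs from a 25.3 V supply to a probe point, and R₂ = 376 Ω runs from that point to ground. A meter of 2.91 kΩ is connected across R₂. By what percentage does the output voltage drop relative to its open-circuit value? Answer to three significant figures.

9.88 %

Unloaded V = 25.3 × 376/2486 = 3.8265 V.
Loaded: R₂‖R_L = 333.0 Ω, giving V = 25.3 × 333.0/2443 = 3.4484 V.
Drop = (3.8265 − 3.4484) / 3.8265 = 9.88 %.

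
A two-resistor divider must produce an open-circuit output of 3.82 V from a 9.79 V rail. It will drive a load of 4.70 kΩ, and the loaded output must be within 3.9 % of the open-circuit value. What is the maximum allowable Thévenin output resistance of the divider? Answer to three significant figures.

R_th ≤ 191 Ω

Loading drop = R_th/(R_th + R_L) ≤ 0.0390, so R_th ≤ R_L · ε/(1−ε) = 4.70 kΩ × 0.0390/0.9610 = 191 Ω.
(Any R1, R2 with R2/(R1+R2) = 0.390 and R1‖R2 ≤ 191 Ω will meet the spec.)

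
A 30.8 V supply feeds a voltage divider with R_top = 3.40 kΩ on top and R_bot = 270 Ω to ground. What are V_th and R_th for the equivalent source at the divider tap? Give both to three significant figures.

V_th is the open-circuit tap voltage: 30.8 × 270/(3400 + 270) = 2.27 V.
With the supply zeroed, R_top and R_bot appear in parallel from the tap: R_th = R_top‖R_bot = (3400 × 270)/3670 = 250 Ω.

V_th = 2.27 V, R_th = 250 Ω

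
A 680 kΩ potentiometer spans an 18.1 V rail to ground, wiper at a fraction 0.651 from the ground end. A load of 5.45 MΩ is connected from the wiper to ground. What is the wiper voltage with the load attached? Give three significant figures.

V ≈ 11.5 V

The wiper splits the pot into (1−α)R = 237.3 kΩ above and αR = 442.7 kΩ below.
Lower section ‖ load = 409.4 kΩ.
V_wiper = 18.1 × 409.4/(237.3 + 409.4) = 11.5 V.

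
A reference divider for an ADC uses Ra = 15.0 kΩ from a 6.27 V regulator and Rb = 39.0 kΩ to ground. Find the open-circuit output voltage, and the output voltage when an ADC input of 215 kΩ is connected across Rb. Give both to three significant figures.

Open-circuit: V = 6.27 × 39.0/(15.0 + 39.0) = 4.53 V.
With the load, Rb becomes Rb‖R_L = 33.01 kΩ, so V = 6.27 × 33.01/48.01 = 4.31 V.

Unloaded: 4.53 V; loaded: 4.31 V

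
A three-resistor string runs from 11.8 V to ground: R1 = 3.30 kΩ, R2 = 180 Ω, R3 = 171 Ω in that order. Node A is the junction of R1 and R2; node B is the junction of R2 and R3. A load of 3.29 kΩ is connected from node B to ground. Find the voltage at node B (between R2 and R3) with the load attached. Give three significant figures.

At node B, R3 is in parallel with the load: R3‖R_L = 162.6 Ω.
Below node A the resistance is R2 + (R3‖R_L) = 342.6 Ω, so V_A = 11.8 × 342.6/3643 = 1.110 V.
Then V_B = V_A × (R3‖R_L)/(R2 + R3‖R_L) = 1.110 × 162.6/342.6 = 0.527 V.

V ≈ 0.527 V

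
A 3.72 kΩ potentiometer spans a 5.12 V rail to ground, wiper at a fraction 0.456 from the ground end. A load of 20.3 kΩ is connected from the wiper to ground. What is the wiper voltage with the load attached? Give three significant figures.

The wiper splits the pot into (1−α)R = 2.024 kΩ above and αR = 1.696 kΩ below.
Lower section ‖ load = 1.566 kΩ.
V_wiper = 5.12 × 1.566/(2.024 + 1.566) = 2.23 V.

V ≈ 2.23 V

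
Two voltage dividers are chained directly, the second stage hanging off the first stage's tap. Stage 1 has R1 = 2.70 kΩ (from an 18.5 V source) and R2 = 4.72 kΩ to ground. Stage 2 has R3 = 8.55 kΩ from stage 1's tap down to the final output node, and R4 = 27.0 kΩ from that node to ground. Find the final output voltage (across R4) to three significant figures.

Stage 2 presents R3+R4 = 35.55 kΩ as a load on stage 1's tap.
Stage 1's lower leg becomes R2‖(R3+R4) = 4.167 kΩ, so V_mid = 18.5 × 4.167/6.867 = 11.23 V.
Stage 2 is itself unloaded: V_out = V_mid × R4/(R3+R4) = 11.23 × 27.0/35.55 = 8.53 V.

V_out ≈ 8.53 V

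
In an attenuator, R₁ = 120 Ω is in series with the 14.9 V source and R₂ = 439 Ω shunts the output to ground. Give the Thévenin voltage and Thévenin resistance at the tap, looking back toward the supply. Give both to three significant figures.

V_th is the open-circuit tap voltage: 14.9 × 439/(120 + 439) = 11.7 V.
With the supply zeroed, R₁ and R₂ appear in parallel from the tap: R_th = R₁‖R₂ = (120 × 439)/559.0 = 94.2 Ω.

V_th = 11.7 V, R_th = 94.2 Ω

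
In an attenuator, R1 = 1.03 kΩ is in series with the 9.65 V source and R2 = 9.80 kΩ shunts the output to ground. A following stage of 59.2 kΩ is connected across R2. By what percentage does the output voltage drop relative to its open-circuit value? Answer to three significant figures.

The divider's output (Thévenin) resistance is R1‖R2 = 0.9320 kΩ.
Fractional drop under load = R_th/(R_th + R_L) = 0.9320 / (0.9320 + 59.2) = 0.01550.
So the output falls by 1.55 %.

1.55 %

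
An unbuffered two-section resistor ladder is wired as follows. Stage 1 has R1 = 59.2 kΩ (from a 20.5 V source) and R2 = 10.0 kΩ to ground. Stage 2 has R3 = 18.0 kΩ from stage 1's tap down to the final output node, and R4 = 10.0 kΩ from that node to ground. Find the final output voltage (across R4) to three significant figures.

V_out ≈ 0.810 V

Stage 2 presents R3+R4 = 28.00 kΩ as a load on stage 1's tap.
Stage 1's lower leg becomes R2‖(R3+R4) = 7.368 kΩ, so V_mid = 20.5 × 7.368/66.57 = 2.269 V.
Stage 2 is itself unloaded: V_out = V_mid × R4/(R3+R4) = 2.269 × 10.0/28.00 = 0.810 V.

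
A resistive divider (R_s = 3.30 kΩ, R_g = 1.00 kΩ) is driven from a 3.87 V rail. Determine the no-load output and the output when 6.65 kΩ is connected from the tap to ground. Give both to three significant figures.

Unloaded: 0.900 V; loaded: 0.807 V

Open-circuit: V = 3.87 × 1.00/(3.30 + 1.00) = 0.900 V.
With the load, R_g becomes R_g‖R_L = 0.8693 kΩ, so V = 3.87 × 0.8693/4.169 = 0.807 V.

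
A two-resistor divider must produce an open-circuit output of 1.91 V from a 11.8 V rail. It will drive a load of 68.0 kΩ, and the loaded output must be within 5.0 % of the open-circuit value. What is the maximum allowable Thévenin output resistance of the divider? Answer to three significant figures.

R_th ≤ 3.58 kΩ

Loading drop = R_th/(R_th + R_L) ≤ 0.0500, so R_th ≤ R_L · ε/(1−ε) = 68.0 kΩ × 0.0500/0.9500 = 3.58 kΩ.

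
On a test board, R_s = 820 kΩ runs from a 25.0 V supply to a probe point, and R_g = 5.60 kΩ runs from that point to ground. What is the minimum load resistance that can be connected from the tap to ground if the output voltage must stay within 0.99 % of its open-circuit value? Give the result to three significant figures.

Output resistance R_th = R_s‖R_g = (820 × 5.60)/825.6 = 5.562 kΩ.
The fractional drop is R_th/(R_th + R_L); requiring this ≤ 0.00990 gives R_L ≥ R_th(1/0.00990 − 1) = 5.562 × 100.0 = 556 kΩ.

R_L(min) ≈ 556 kΩ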